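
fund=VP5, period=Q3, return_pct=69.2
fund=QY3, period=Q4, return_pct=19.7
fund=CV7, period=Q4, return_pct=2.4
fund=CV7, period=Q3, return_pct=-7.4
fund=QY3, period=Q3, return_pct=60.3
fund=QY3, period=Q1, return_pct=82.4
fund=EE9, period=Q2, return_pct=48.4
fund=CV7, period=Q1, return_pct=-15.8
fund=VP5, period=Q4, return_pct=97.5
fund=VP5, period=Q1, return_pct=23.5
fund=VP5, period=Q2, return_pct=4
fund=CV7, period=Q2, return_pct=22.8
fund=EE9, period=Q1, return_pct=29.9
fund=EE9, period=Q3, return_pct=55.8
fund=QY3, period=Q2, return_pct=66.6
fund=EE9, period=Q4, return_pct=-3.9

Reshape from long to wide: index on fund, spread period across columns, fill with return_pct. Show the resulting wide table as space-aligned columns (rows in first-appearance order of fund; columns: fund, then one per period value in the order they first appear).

Columns: fund plus the 4 distinct period values (Q3, Q4, Q1, Q2).
For example, row VP5 column Q3 takes return_pct=69.2 from the long row (VP5, Q3).

fund  Q3    Q4    Q1     Q2  
VP5   69.2  97.5  23.5   4   
QY3   60.3  19.7  82.4   66.6
CV7   -7.4  2.4   -15.8  22.8
EE9   55.8  -3.9  29.9   48.4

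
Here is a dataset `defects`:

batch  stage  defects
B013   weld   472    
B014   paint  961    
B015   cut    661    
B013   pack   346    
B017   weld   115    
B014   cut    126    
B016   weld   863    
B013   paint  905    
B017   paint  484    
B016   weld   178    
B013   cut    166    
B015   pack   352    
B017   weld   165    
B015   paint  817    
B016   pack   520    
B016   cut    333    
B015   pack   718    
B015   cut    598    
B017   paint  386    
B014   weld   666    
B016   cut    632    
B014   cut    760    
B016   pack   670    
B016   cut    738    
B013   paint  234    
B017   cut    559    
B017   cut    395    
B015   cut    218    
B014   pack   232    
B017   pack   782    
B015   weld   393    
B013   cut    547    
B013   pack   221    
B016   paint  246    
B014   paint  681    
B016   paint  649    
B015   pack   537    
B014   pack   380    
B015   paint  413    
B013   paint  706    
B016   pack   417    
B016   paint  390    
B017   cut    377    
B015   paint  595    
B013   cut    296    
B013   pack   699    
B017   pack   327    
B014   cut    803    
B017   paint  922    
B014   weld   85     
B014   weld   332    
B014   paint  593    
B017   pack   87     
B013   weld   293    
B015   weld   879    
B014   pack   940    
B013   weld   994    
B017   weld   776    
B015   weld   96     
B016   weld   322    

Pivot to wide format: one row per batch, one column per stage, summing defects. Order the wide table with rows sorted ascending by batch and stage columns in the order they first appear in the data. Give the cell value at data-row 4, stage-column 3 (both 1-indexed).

1703

With rows sorted ascending by batch, row 4 is batch=B016. stage columns in first-appearance order: weld, paint, cut, pack; column 3 is cut.
Long rows with batch=B016, stage=cut: 333 + 632 + 738 = 1703.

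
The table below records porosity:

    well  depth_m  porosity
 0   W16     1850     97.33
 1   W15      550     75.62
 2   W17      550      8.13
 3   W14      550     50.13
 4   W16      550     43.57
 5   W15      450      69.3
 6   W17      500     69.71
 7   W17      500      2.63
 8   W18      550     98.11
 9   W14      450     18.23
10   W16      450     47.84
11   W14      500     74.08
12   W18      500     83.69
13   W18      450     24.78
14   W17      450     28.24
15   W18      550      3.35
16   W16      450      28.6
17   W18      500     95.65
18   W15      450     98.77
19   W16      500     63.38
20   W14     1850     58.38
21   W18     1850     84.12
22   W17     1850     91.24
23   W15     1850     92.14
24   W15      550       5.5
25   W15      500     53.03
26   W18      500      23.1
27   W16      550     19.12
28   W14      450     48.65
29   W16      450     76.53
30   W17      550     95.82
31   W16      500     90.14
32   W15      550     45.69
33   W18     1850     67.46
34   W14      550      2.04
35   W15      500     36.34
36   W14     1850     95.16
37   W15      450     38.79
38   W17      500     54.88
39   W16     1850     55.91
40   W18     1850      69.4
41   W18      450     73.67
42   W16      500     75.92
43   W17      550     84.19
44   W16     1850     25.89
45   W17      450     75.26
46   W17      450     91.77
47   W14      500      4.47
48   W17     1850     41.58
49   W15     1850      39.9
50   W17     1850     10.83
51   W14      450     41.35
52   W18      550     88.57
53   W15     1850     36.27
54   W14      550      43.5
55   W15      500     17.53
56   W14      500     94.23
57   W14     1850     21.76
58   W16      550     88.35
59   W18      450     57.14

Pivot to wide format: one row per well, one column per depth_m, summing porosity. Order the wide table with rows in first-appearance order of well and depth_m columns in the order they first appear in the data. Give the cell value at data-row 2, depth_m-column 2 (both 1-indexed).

126.81

With rows in first-appearance order of well, row 2 is well=W15. depth_m columns in first-appearance order: 1850, 550, 450, 500; column 2 is 550.
Long rows with well=W15, depth_m=550: 75.62 + 5.5 + 45.69 = 126.81.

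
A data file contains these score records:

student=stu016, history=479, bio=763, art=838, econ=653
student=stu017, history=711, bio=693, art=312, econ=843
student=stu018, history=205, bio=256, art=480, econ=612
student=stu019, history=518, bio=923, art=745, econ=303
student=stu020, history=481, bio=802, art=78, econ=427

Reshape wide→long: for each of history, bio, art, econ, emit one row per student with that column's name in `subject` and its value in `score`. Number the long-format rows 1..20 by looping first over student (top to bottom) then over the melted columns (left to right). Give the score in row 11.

20 rows total (5 × 4). Row 11: index ⌊(11-1)/4⌋ = 2 into student → stu018; (11-1) mod 4 = 2 into the melted columns → art.
So row 11 is (stu018, art, 480); score = 480.

480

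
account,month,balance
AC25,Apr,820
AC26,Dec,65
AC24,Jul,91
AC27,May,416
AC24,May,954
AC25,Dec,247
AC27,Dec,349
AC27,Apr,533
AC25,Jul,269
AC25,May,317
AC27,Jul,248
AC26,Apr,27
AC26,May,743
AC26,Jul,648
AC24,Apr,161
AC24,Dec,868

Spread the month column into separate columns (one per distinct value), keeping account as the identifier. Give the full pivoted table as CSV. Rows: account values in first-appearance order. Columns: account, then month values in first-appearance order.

Columns: account plus the 4 distinct month values (Apr, Dec, Jul, May).
For example, row AC25 column Apr takes balance=820 from the long row (AC25, Apr).

account,Apr,Dec,Jul,May
AC25,820,247,269,317
AC26,27,65,648,743
AC24,161,868,91,954
AC27,533,349,248,416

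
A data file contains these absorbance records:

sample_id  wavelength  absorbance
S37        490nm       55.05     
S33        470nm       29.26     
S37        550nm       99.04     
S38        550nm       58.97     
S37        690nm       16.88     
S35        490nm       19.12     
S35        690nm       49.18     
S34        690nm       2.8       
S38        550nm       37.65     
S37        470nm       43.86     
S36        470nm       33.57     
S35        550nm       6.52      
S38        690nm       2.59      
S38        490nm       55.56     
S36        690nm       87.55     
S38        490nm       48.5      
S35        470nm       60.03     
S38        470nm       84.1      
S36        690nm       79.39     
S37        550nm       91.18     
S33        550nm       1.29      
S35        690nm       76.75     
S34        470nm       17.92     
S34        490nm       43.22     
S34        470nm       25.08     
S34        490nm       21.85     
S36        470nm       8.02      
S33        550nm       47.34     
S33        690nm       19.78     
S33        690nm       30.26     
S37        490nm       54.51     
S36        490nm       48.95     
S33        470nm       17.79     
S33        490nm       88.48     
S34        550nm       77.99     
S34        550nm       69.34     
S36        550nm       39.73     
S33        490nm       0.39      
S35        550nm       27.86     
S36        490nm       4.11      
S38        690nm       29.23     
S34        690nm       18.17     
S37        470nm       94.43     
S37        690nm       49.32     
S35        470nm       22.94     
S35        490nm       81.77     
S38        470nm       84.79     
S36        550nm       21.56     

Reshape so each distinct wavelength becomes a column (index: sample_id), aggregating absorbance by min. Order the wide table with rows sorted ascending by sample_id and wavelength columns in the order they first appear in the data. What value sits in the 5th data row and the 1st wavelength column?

54.51

With rows sorted ascending by sample_id, row 5 is sample_id=S37. wavelength columns in first-appearance order: 490nm, 470nm, 550nm, 690nm; column 1 is 490nm.
Long rows with sample_id=S37, wavelength=490nm: min(55.05, 54.51) = 54.51.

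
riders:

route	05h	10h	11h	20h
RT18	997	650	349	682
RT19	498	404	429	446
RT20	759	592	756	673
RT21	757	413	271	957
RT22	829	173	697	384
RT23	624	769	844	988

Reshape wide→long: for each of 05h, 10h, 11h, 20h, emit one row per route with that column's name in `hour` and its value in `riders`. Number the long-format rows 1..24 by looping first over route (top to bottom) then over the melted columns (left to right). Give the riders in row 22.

769

24 rows total (6 × 4). Row 22: index ⌊(22-1)/4⌋ = 5 into route → RT23; (22-1) mod 4 = 1 into the melted columns → 10h.
So row 22 is (RT23, 10h, 769); riders = 769.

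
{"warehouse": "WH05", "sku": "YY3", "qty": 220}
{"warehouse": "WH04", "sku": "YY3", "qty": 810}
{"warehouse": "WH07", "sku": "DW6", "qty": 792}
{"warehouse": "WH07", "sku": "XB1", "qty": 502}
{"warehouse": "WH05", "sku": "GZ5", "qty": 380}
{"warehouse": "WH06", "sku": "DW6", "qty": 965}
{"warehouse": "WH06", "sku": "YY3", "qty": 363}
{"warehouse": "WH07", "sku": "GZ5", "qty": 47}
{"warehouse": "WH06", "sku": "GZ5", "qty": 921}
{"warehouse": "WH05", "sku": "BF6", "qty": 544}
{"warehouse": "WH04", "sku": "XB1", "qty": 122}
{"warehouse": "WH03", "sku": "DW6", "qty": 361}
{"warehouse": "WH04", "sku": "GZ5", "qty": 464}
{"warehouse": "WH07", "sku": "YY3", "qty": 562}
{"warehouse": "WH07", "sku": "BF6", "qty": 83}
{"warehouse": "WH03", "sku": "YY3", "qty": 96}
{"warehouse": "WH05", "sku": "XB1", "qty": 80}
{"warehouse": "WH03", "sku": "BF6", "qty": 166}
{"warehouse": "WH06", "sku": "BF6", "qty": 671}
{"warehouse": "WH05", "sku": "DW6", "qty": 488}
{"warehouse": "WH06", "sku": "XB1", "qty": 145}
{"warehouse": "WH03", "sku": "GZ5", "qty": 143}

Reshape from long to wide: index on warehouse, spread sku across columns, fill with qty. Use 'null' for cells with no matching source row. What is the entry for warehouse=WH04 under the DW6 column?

null

No long-format row has warehouse=WH04 and sku=DW6, so the cell is null.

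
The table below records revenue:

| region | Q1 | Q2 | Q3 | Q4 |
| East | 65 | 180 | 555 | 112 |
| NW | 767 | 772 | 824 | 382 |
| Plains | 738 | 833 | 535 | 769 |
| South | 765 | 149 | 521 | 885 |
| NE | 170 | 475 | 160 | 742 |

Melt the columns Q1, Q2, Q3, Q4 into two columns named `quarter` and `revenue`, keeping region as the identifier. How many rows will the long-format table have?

5 region values × 4 melted columns = 20 rows.

20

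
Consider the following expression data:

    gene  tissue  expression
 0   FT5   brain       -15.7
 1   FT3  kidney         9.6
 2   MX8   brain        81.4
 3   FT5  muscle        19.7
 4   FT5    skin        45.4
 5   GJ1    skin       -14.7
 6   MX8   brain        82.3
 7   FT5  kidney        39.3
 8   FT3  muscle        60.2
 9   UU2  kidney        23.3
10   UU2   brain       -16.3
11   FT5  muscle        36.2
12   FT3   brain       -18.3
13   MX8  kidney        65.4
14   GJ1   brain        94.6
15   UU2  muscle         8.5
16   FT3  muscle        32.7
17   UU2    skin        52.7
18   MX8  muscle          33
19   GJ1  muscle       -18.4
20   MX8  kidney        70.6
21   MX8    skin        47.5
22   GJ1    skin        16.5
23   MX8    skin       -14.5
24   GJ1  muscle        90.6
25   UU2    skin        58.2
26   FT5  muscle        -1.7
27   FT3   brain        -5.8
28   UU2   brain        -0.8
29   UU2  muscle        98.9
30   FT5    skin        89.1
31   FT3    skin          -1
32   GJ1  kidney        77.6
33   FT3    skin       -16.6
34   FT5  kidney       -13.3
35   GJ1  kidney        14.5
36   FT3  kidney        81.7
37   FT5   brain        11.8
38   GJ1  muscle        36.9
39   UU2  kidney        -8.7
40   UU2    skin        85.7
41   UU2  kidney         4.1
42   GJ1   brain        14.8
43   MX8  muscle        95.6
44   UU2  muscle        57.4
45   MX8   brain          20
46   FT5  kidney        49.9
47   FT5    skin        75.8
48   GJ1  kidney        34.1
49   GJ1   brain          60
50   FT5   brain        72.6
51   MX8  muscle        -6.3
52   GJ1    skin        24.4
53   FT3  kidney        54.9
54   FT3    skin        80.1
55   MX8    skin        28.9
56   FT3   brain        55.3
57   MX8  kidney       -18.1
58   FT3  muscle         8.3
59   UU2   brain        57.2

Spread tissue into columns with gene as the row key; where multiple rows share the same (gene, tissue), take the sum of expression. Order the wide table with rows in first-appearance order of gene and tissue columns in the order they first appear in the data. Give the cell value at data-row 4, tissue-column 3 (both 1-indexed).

109.1

With rows in first-appearance order of gene, row 4 is gene=GJ1. tissue columns in first-appearance order: brain, kidney, muscle, skin; column 3 is muscle.
Long rows with gene=GJ1, tissue=muscle: -18.4 + 90.6 + 36.9 = 109.1.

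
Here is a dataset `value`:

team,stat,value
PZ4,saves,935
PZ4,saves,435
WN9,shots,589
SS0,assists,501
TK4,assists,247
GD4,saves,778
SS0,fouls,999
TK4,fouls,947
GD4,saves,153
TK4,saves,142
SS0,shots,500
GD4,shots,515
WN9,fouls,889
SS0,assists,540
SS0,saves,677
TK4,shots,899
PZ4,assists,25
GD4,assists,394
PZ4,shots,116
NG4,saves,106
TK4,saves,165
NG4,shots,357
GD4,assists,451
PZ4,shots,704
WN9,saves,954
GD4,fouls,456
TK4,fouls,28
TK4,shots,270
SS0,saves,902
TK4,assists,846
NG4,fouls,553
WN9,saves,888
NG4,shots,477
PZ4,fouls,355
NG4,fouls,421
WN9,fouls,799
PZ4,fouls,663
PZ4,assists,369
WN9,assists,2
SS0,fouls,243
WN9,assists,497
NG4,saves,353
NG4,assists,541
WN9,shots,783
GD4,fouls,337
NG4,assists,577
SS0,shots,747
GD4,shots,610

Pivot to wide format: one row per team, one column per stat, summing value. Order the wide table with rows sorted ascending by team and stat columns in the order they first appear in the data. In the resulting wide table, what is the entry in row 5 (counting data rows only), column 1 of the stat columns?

307

With rows sorted ascending by team, row 5 is team=TK4. stat columns in first-appearance order: saves, shots, assists, fouls; column 1 is saves.
Long rows with team=TK4, stat=saves: 142 + 165 = 307.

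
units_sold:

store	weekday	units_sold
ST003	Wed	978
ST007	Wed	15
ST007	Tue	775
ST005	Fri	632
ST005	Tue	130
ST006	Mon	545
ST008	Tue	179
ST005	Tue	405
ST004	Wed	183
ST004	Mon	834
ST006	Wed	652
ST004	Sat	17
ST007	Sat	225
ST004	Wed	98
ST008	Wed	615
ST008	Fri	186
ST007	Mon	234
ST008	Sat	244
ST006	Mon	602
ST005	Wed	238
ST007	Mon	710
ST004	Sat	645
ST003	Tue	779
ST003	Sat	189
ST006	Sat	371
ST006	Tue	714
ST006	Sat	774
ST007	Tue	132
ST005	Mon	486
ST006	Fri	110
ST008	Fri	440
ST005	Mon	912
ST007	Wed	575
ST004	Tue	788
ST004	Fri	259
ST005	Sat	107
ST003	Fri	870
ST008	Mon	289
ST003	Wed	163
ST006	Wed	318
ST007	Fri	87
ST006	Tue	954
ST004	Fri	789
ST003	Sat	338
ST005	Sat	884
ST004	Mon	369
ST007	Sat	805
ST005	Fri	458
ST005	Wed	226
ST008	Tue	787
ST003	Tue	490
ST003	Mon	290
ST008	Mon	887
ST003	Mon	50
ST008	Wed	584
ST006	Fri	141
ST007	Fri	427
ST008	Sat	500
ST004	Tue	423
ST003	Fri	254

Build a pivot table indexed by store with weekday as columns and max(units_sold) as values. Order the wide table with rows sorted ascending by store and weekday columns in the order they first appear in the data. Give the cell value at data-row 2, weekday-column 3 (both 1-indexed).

With rows sorted ascending by store, row 2 is store=ST004. weekday columns in first-appearance order: Wed, Tue, Fri, Mon, Sat; column 3 is Fri.
Long rows with store=ST004, weekday=Fri: max(259, 789) = 789.

789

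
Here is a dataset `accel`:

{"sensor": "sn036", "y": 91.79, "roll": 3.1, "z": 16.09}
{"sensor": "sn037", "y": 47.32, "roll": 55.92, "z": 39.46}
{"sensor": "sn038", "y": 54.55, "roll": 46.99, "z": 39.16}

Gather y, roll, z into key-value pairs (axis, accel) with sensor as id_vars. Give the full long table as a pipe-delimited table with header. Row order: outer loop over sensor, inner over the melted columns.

Each (sensor, column) pair becomes one row: 3 × 3 = 9 rows.
For example, (sn036, y) → accel=91.79.

| sensor | axis | accel |
| sn036 | y | 91.79 |
| sn036 | roll | 3.1 |
| sn036 | z | 16.09 |
| sn037 | y | 47.32 |
| sn037 | roll | 55.92 |
| sn037 | z | 39.46 |
| sn038 | y | 54.55 |
| sn038 | roll | 46.99 |
| sn038 | z | 39.16 |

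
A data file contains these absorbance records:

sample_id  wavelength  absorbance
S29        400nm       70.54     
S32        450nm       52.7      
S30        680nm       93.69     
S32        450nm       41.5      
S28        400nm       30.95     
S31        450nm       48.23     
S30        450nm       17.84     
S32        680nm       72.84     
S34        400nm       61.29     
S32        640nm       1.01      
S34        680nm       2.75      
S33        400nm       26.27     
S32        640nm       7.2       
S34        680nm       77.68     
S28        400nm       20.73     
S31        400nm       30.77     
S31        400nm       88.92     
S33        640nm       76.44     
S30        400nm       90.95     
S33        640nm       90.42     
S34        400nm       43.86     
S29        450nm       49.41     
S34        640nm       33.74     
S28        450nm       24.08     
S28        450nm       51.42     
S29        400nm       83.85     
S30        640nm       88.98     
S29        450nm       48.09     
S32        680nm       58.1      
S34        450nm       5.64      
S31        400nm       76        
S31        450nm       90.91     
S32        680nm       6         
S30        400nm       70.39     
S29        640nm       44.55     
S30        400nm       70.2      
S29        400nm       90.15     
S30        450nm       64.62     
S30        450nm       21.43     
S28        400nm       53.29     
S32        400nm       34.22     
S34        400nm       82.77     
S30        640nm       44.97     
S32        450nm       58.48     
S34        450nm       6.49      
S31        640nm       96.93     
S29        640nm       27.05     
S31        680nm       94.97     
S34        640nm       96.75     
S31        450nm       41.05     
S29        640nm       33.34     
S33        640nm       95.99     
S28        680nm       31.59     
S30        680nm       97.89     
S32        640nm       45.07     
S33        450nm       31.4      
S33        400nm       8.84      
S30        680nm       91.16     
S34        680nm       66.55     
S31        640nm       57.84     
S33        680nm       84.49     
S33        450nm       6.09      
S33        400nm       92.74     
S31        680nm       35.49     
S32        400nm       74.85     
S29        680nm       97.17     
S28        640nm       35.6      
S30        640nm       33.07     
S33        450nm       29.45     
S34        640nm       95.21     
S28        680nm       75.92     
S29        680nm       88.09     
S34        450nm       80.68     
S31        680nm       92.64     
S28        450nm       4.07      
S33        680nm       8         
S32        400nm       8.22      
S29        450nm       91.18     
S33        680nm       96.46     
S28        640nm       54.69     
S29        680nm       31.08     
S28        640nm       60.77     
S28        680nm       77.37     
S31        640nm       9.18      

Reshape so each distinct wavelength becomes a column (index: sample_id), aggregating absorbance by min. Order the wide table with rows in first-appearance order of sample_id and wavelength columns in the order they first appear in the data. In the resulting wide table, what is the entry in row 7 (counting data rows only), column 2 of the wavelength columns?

6.09

With rows in first-appearance order of sample_id, row 7 is sample_id=S33. wavelength columns in first-appearance order: 400nm, 450nm, 680nm, 640nm; column 2 is 450nm.
Long rows with sample_id=S33, wavelength=450nm: min(31.4, 6.09, 29.45) = 6.09.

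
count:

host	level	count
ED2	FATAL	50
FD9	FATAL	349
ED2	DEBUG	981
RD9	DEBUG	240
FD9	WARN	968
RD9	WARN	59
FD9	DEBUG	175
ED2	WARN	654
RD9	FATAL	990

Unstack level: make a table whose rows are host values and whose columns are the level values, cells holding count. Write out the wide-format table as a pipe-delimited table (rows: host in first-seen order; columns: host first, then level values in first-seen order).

Columns: host plus the 3 distinct level values (FATAL, DEBUG, WARN).
For example, row ED2 column FATAL takes count=50 from the long row (ED2, FATAL).

| host | FATAL | DEBUG | WARN |
| ED2 | 50 | 981 | 654 |
| FD9 | 349 | 175 | 968 |
| RD9 | 990 | 240 | 59 |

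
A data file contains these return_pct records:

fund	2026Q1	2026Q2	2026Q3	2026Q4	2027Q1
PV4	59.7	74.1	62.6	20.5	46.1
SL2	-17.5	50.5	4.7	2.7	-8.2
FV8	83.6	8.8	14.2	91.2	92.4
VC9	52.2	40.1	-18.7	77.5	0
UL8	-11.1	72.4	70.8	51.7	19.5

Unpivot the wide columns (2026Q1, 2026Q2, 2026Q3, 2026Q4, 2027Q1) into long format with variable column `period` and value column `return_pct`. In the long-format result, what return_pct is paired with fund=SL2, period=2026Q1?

-17.5

Unpivoting turns each (fund, wide-column) pair into one long row.
The wide cell at row SL2, column 2026Q1 holds -17.5, so the long row (SL2, 2026Q1) has return_pct=-17.5.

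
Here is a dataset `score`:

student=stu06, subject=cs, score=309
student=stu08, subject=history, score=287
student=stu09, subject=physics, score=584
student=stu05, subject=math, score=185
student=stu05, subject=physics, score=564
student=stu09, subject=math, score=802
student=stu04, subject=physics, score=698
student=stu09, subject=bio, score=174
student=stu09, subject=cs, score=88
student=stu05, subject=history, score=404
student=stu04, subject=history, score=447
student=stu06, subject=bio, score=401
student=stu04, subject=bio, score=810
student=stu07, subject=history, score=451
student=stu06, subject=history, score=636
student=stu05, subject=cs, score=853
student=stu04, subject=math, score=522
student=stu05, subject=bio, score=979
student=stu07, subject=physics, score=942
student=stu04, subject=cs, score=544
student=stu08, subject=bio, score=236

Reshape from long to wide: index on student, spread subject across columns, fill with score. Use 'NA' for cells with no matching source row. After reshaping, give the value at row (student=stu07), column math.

NA

No long-format row has student=stu07 and subject=math, so the cell is NA.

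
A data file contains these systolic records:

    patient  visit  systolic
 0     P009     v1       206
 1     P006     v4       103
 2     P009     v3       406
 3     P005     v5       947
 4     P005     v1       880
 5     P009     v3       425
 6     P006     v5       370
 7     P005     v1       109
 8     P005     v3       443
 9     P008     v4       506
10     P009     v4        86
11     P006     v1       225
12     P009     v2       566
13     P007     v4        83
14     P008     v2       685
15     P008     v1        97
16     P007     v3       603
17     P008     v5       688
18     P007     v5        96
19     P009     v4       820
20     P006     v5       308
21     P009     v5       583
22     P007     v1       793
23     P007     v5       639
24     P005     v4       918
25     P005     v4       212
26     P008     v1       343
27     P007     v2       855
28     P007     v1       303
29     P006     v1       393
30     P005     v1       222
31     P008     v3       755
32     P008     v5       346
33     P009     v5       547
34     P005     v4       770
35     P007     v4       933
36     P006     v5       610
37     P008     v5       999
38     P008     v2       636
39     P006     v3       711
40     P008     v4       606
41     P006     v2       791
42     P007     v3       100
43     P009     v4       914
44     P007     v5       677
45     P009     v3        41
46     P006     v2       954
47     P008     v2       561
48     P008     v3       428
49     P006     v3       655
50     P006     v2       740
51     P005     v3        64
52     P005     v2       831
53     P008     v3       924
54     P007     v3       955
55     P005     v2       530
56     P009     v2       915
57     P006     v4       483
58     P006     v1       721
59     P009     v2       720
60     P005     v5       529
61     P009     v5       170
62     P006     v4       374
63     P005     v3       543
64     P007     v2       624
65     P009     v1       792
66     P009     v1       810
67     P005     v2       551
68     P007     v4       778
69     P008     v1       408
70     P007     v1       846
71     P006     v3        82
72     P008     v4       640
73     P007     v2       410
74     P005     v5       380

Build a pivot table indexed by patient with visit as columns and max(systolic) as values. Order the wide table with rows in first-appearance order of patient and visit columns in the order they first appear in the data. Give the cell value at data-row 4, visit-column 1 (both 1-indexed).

With rows in first-appearance order of patient, row 4 is patient=P008. visit columns in first-appearance order: v1, v4, v3, v5, v2; column 1 is v1.
Long rows with patient=P008, visit=v1: max(97, 343, 408) = 408.

408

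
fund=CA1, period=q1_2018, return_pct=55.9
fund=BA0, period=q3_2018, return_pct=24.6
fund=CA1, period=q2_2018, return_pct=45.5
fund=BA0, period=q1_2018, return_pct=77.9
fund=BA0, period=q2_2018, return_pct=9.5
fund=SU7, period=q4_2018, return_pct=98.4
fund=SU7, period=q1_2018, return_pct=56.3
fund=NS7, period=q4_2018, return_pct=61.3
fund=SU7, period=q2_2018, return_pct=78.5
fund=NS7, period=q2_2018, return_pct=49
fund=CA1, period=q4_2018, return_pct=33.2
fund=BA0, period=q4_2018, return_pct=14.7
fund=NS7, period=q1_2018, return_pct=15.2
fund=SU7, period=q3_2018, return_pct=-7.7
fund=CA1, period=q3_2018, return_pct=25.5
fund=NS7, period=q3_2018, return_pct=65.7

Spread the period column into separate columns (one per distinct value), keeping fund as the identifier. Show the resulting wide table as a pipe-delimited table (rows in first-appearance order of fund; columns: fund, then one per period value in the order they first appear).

Columns: fund plus the 4 distinct period values (q1_2018, q3_2018, q2_2018, q4_2018).
For example, row CA1 column q1_2018 takes return_pct=55.9 from the long row (CA1, q1_2018).

| fund | q1_2018 | q3_2018 | q2_2018 | q4_2018 |
| CA1 | 55.9 | 25.5 | 45.5 | 33.2 |
| BA0 | 77.9 | 24.6 | 9.5 | 14.7 |
| SU7 | 56.3 | -7.7 | 78.5 | 98.4 |
| NS7 | 15.2 | 65.7 | 49 | 61.3 |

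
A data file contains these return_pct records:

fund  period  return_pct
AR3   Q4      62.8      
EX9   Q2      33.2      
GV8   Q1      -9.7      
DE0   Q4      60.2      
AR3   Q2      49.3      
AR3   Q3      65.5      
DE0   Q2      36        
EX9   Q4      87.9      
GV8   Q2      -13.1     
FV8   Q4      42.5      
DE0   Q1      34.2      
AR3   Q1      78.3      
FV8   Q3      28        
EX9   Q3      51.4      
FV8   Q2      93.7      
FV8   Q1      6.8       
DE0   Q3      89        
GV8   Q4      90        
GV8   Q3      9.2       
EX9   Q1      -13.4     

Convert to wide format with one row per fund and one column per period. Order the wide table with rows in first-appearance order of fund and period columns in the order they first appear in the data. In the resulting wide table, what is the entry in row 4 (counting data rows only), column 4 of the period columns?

89

With rows in first-appearance order of fund, row 4 is fund=DE0. period columns in first-appearance order: Q4, Q2, Q1, Q3; column 4 is Q3.
Long rows with fund=DE0, period=Q3: return_pct = 89.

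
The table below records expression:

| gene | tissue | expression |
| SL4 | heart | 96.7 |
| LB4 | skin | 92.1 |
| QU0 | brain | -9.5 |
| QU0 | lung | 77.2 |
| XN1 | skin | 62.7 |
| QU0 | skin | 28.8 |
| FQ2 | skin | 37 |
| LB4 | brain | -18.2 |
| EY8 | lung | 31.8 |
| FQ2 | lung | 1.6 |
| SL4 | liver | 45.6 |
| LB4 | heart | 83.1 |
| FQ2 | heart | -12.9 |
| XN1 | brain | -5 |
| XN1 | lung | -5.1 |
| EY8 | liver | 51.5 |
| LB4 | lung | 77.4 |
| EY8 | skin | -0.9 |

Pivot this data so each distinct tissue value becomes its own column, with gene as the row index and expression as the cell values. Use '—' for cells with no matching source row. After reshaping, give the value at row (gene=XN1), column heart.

No long-format row has gene=XN1 and tissue=heart, so the cell is —.

—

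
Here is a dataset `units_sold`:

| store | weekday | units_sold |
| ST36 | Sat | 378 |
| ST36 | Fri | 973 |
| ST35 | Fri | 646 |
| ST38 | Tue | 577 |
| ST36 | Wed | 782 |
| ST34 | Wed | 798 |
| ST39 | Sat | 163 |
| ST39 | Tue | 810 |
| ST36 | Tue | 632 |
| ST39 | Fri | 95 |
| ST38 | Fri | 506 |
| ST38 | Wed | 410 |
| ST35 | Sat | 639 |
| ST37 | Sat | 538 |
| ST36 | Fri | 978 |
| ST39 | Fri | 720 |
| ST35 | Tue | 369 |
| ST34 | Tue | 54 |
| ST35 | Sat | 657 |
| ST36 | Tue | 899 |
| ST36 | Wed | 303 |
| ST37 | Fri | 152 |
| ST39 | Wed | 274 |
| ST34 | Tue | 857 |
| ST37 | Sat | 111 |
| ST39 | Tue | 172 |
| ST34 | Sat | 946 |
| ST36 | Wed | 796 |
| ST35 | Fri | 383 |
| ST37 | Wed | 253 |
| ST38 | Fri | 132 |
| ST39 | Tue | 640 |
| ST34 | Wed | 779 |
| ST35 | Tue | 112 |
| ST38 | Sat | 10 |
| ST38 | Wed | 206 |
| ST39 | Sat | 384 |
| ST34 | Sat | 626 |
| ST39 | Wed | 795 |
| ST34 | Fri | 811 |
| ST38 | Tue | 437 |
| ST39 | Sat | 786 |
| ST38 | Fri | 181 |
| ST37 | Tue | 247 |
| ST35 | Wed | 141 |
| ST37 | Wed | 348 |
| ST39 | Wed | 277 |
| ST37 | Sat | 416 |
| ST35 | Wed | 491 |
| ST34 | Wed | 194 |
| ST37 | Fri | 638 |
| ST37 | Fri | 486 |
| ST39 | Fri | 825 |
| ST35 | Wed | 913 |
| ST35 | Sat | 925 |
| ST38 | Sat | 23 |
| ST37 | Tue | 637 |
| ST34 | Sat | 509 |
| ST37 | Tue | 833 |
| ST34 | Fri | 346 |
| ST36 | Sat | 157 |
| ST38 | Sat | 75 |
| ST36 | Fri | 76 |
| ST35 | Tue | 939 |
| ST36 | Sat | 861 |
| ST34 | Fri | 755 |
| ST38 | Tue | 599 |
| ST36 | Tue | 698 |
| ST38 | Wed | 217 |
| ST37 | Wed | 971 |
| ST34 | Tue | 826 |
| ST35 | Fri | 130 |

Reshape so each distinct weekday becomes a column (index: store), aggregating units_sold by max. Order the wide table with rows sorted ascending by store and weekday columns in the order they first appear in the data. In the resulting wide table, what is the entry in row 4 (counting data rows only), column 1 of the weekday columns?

538

With rows sorted ascending by store, row 4 is store=ST37. weekday columns in first-appearance order: Sat, Fri, Tue, Wed; column 1 is Sat.
Long rows with store=ST37, weekday=Sat: max(538, 111, 416) = 538.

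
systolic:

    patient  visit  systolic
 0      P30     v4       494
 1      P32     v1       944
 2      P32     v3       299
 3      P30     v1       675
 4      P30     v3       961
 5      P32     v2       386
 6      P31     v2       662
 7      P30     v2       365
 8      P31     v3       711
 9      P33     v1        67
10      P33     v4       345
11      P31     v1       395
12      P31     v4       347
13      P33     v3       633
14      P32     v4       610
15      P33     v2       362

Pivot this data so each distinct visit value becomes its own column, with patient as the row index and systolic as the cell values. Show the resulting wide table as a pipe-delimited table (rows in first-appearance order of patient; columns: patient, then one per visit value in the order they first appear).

| patient | v4 | v1 | v3 | v2 |
| P30 | 494 | 675 | 961 | 365 |
| P32 | 610 | 944 | 299 | 386 |
| P31 | 347 | 395 | 711 | 662 |
| P33 | 345 | 67 | 633 | 362 |

Columns: patient plus the 4 distinct visit values (v4, v1, v3, v2).
For example, row P30 column v4 takes systolic=494 from the long row (P30, v4).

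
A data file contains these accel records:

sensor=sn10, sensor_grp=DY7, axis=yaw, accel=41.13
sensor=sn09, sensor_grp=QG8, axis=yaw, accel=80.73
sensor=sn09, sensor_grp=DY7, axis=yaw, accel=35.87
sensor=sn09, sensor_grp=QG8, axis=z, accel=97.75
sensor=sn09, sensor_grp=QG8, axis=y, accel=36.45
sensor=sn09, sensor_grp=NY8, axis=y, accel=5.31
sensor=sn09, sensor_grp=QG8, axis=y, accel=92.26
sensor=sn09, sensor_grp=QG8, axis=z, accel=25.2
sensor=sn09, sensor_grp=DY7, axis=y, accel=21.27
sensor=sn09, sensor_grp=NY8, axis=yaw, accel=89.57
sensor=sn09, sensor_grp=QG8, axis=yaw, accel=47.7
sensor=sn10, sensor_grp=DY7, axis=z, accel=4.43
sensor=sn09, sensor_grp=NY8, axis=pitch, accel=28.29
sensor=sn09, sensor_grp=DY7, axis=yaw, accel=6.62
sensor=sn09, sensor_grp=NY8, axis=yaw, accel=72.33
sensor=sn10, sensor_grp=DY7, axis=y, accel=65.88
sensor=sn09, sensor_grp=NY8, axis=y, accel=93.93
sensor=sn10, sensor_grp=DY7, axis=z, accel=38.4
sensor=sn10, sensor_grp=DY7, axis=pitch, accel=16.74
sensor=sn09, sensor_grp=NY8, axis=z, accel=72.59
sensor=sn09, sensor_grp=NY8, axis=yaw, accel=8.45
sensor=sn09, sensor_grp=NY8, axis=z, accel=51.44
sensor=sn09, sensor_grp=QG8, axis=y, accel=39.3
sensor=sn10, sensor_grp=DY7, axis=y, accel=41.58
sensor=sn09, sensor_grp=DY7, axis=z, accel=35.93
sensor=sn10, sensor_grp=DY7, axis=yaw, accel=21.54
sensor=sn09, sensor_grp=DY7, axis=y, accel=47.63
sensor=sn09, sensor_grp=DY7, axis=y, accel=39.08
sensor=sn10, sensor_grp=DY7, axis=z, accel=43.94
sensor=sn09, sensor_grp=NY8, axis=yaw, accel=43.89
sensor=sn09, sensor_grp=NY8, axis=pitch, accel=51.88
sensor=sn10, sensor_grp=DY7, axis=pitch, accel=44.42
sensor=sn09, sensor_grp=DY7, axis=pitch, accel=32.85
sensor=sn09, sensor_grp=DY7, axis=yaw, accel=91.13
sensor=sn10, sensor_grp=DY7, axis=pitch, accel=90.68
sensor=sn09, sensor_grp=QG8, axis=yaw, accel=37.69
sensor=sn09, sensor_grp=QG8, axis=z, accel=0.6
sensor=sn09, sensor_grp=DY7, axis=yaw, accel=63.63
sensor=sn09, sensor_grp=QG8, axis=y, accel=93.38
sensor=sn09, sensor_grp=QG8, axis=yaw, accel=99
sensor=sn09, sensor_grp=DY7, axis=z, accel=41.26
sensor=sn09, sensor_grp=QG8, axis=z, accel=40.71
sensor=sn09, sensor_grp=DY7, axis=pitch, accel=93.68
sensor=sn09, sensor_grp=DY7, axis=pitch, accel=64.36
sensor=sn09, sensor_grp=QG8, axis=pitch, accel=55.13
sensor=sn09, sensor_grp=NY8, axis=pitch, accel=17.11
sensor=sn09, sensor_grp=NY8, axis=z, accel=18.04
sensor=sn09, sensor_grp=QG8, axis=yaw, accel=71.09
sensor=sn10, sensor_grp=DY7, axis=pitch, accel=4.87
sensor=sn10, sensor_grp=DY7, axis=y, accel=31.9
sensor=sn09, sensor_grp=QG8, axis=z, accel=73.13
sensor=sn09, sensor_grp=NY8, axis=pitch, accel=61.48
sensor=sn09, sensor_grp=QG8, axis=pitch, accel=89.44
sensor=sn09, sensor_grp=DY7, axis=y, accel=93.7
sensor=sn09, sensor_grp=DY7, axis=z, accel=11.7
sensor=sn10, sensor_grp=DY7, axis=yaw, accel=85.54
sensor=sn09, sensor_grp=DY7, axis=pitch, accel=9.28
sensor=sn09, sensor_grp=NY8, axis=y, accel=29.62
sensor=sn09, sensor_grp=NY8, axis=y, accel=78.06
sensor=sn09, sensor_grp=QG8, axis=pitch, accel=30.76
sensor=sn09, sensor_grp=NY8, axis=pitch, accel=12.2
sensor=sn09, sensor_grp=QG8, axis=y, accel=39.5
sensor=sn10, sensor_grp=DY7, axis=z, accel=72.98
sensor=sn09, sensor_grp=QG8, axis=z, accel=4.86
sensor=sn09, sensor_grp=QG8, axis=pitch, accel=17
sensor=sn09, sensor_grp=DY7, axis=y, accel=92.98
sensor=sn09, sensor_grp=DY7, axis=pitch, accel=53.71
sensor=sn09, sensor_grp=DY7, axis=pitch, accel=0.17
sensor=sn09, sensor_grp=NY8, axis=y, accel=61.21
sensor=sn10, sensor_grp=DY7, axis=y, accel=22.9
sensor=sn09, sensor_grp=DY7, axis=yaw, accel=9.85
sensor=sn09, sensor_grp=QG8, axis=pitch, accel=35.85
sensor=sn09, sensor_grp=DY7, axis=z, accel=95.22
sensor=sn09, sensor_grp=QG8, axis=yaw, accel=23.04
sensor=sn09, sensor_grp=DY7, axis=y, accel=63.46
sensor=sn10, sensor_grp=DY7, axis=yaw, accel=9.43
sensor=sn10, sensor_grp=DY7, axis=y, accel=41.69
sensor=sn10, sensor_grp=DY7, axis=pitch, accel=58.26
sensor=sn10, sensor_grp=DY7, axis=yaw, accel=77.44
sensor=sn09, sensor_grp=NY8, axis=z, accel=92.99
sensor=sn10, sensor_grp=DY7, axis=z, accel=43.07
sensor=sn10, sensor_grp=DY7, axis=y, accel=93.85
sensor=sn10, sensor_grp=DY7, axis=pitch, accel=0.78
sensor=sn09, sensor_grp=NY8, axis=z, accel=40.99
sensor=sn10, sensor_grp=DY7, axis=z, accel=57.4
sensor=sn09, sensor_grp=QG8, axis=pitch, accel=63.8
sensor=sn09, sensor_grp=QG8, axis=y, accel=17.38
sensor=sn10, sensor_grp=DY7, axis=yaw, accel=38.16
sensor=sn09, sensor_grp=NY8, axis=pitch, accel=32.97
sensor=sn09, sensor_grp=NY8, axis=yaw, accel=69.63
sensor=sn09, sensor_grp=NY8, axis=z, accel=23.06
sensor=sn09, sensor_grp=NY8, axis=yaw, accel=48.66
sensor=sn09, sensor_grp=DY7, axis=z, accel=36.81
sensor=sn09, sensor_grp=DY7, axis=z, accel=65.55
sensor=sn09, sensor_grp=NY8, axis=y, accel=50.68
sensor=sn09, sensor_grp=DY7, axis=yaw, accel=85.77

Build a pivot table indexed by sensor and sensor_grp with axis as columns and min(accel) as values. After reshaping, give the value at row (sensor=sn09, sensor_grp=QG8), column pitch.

Rows with sensor=sn09, sensor_grp=QG8 and axis=pitch: accel values are 55.13, 89.44, 30.76, 17, 35.85, 63.8.
min(55.13, 89.44, 30.76, 17, 35.85, 63.8) = 17.

17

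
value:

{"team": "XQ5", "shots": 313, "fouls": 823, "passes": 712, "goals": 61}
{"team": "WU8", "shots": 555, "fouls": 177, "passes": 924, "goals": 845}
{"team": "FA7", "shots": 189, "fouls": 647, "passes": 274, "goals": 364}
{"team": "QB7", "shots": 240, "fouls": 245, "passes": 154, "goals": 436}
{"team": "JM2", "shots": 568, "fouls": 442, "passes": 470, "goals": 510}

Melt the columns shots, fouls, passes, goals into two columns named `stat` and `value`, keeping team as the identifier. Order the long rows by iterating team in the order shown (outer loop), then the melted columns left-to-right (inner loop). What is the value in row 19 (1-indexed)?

20 rows total (5 × 4). Row 19: index ⌊(19-1)/4⌋ = 4 into team → JM2; (19-1) mod 4 = 2 into the melted columns → passes.
So row 19 is (JM2, passes, 470); value = 470.

470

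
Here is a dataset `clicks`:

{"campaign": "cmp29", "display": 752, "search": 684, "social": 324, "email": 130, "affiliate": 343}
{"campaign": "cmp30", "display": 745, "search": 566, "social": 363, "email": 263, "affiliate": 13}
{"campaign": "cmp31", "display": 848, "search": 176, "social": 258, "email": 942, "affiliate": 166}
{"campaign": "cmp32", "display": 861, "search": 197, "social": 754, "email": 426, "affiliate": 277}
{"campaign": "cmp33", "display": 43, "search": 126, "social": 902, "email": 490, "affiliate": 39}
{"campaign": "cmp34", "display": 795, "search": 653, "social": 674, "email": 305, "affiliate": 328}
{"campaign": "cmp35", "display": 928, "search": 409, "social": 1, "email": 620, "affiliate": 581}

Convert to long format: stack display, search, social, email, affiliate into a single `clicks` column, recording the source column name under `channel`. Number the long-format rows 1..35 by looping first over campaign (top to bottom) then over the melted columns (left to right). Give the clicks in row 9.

263

35 rows total (7 × 5). Row 9: index ⌊(9-1)/5⌋ = 1 into campaign → cmp30; (9-1) mod 5 = 3 into the melted columns → email.
So row 9 is (cmp30, email, 263); clicks = 263.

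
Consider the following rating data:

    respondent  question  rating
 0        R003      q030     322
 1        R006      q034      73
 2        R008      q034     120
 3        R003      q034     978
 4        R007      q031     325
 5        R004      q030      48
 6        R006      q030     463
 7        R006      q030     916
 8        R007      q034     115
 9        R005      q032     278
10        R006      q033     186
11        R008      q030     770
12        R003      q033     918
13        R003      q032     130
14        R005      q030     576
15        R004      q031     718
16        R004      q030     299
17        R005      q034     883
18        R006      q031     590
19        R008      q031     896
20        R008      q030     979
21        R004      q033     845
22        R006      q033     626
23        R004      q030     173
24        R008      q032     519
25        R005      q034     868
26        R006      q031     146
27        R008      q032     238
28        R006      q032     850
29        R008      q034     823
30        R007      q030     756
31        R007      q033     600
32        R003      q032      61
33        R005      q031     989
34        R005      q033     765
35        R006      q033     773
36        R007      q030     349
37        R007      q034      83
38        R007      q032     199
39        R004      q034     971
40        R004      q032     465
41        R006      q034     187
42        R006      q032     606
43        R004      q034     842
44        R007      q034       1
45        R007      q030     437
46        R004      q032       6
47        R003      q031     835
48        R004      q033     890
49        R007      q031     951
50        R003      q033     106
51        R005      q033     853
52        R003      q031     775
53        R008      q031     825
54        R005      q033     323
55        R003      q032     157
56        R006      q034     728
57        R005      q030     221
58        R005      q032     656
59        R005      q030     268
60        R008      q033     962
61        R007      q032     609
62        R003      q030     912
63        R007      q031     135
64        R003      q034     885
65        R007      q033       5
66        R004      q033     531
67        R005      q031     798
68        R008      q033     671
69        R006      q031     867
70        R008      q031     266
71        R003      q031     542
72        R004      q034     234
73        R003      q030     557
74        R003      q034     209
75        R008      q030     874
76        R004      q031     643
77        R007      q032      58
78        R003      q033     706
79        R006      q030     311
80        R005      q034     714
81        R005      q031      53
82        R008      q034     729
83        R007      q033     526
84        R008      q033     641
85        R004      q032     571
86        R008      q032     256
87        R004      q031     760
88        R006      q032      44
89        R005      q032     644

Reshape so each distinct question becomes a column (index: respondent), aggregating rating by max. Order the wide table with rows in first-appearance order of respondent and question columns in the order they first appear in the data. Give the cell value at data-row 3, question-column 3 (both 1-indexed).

With rows in first-appearance order of respondent, row 3 is respondent=R008. question columns in first-appearance order: q030, q034, q031, q032, q033; column 3 is q031.
Long rows with respondent=R008, question=q031: max(896, 825, 266) = 896.

896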